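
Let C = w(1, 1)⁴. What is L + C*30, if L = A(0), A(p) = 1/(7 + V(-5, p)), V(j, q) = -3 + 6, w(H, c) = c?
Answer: 301/10 ≈ 30.100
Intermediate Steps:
V(j, q) = 3
A(p) = ⅒ (A(p) = 1/(7 + 3) = 1/10 = ⅒)
L = ⅒ ≈ 0.10000
C = 1 (C = 1⁴ = 1)
L + C*30 = ⅒ + 1*30 = ⅒ + 30 = 301/10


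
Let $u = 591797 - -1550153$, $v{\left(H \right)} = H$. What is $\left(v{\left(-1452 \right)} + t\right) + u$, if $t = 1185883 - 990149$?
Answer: $2336232$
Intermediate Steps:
$u = 2141950$ ($u = 591797 + 1550153 = 2141950$)
$t = 195734$
$\left(v{\left(-1452 \right)} + t\right) + u = \left(-1452 + 195734\right) + 2141950 = 194282 + 2141950 = 2336232$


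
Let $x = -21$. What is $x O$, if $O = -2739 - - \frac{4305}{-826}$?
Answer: $\frac{6800157}{118} \approx 57628.0$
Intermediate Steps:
$O = - \frac{323817}{118}$ ($O = -2739 - \left(-4305\right) \left(- \frac{1}{826}\right) = -2739 - \frac{615}{118} = - \frac{323817}{118} \approx -2744.2$)
$x O = \left(-21\right) \left(- \frac{323817}{118}\right) = \frac{6800157}{118}$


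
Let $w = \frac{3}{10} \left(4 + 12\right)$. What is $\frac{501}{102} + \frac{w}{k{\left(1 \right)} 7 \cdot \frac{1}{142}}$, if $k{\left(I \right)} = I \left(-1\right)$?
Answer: $- \frac{110027}{1190} \approx -92.46$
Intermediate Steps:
$k{\left(I \right)} = - I$
$w = \frac{24}{5}$ ($w = 3 \cdot \frac{1}{10} \cdot 16 = \frac{3}{10} \cdot 16 = \frac{24}{5} \approx 4.8$)
$\frac{501}{102} + \frac{w}{k{\left(1 \right)} 7 \cdot \frac{1}{142}} = \frac{501}{102} + \frac{24}{5 \frac{\left(-1\right) 1 \cdot 7}{142}} = 501 \cdot \frac{1}{102} + \frac{24}{5 \left(-1\right) 7 \cdot \frac{1}{142}} = \frac{167}{34} + \frac{24}{5 \left(\left(-7\right) \frac{1}{142}\right)} = \frac{167}{34} + \frac{24}{5 \left(- \frac{7}{142}\right)} = \frac{167}{34} + \frac{24}{5} \left(- \frac{142}{7}\right) = \frac{167}{34} - \frac{3408}{35} = - \frac{110027}{1190}$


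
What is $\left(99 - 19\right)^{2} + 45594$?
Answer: $51994$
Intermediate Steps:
$\left(99 - 19\right)^{2} + 45594 = 80^{2} + 45594 = 6400 + 45594 = 51994$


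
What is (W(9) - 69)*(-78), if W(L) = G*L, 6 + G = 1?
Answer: 8892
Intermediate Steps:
G = -5 (G = -6 + 1 = -5)
W(L) = -5*L
(W(9) - 69)*(-78) = (-5*9 - 69)*(-78) = (-45 - 69)*(-78) = -114*(-78) = 8892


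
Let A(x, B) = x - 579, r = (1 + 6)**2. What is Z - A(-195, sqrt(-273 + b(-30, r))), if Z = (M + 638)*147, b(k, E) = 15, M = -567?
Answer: 11211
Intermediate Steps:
r = 49 (r = 7**2 = 49)
A(x, B) = -579 + x
Z = 10437 (Z = (-567 + 638)*147 = 71*147 = 10437)
Z - A(-195, sqrt(-273 + b(-30, r))) = 10437 - (-579 - 195) = 10437 - 1*(-774) = 10437 + 774 = 11211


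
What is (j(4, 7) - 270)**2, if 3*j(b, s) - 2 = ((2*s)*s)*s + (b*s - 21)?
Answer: 13225/9 ≈ 1469.4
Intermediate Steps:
j(b, s) = -19/3 + 2*s**3/3 + b*s/3 (j(b, s) = 2/3 + (((2*s)*s)*s + (b*s - 21))/3 = 2/3 + ((2*s**2)*s + (-21 + b*s))/3 = 2/3 + (2*s**3 + (-21 + b*s))/3 = 2/3 + (-21 + 2*s**3 + b*s)/3 = 2/3 + (-7 + 2*s**3/3 + b*s/3) = -19/3 + 2*s**3/3 + b*s/3)
(j(4, 7) - 270)**2 = ((-19/3 + (2/3)*7**3 + (1/3)*4*7) - 270)**2 = ((-19/3 + (2/3)*343 + 28/3) - 270)**2 = ((-19/3 + 686/3 + 28/3) - 270)**2 = (695/3 - 270)**2 = (-115/3)**2 = 13225/9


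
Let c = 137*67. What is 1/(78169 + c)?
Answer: 1/87348 ≈ 1.1448e-5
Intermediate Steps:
c = 9179
1/(78169 + c) = 1/(78169 + 9179) = 1/87348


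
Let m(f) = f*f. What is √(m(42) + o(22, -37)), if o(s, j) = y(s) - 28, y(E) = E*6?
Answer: 2*√467 ≈ 43.220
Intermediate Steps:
y(E) = 6*E
o(s, j) = -28 + 6*s (o(s, j) = 6*s - 28 = -28 + 6*s)
m(f) = f²
√(m(42) + o(22, -37)) = √(42² + (-28 + 6*22)) = √(1764 + (-28 + 132)) = √(1764 + 104) = √1868 = 2*√467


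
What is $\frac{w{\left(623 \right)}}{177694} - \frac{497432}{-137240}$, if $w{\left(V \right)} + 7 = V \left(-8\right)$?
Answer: $\frac{10963214621}{3048340570} \approx 3.5965$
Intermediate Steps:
$w{\left(V \right)} = -7 - 8 V$ ($w{\left(V \right)} = -7 + V \left(-8\right) = -7 - 8 V$)
$\frac{w{\left(623 \right)}}{177694} - \frac{497432}{-137240} = \frac{-7 - 4984}{177694} - \frac{497432}{-137240} = \left(-7 - 4984\right) \frac{1}{177694} - - \frac{62179}{17155} = \left(-4991\right) \frac{1}{177694} + \frac{62179}{17155} = - \frac{4991}{177694} + \frac{62179}{17155} = \frac{10963214621}{3048340570}$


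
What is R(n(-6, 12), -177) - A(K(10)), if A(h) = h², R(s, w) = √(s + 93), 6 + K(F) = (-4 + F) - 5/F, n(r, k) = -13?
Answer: -¼ + 4*√5 ≈ 8.6943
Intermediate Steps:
K(F) = -10 + F - 5/F (K(F) = -6 + ((-4 + F) - 5/F) = -6 + (-4 + F - 5/F) = -10 + F - 5/F)
R(s, w) = √(93 + s)
R(n(-6, 12), -177) - A(K(10)) = √(93 - 13) - (-10 + 10 - 5/10)² = √80 - (-10 + 10 - 5*⅒)² = 4*√5 - (-10 + 10 - ½)² = 4*√5 - (-½)² = 4*√5 - 1*¼ = 4*√5 - ¼ = -¼ + 4*√5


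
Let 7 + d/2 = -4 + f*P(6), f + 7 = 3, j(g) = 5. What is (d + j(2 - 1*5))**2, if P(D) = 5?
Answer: 3249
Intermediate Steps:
f = -4 (f = -7 + 3 = -4)
d = -62 (d = -14 + 2*(-4 - 4*5) = -14 + 2*(-4 - 20) = -14 + 2*(-24) = -14 - 48 = -62)
(d + j(2 - 1*5))**2 = (-62 + 5)**2 = (-57)**2 = 3249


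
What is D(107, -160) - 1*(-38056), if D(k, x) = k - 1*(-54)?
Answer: 38217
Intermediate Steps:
D(k, x) = 54 + k (D(k, x) = k + 54 = 54 + k)
D(107, -160) - 1*(-38056) = (54 + 107) - 1*(-38056) = 161 + 38056 = 38217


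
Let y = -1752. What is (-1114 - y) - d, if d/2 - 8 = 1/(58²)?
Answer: 1046203/1682 ≈ 622.00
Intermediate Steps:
d = 26913/1682 (d = 16 + 2/(58²) = 16 + 2/3364 = 16 + 2*(1/3364) = 16 + 1/1682 = 26913/1682 ≈ 16.001)
(-1114 - y) - d = (-1114 - 1*(-1752)) - 1*26913/1682 = (-1114 + 1752) - 26913/1682 = 638 - 26913/1682 = 1046203/1682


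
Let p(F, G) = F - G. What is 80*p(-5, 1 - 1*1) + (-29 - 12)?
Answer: -441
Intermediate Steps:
80*p(-5, 1 - 1*1) + (-29 - 12) = 80*(-5 - (1 - 1*1)) + (-29 - 12) = 80*(-5 - (1 - 1)) - 41 = 80*(-5 - 1*0) - 41 = 80*(-5 + 0) - 41 = 80*(-5) - 41 = -400 - 41 = -441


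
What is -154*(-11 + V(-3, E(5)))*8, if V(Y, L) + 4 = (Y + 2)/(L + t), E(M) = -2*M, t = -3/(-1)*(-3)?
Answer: 349888/19 ≈ 18415.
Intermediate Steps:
t = -9 (t = -3*(-1)*(-3) = 3*(-3) = -9)
V(Y, L) = -4 + (2 + Y)/(-9 + L) (V(Y, L) = -4 + (Y + 2)/(L - 9) = -4 + (2 + Y)/(-9 + L))
-154*(-11 + V(-3, E(5)))*8 = -154*(-11 + (38 - 3 - (-8)*5)/(-9 - 2*5))*8 = -154*(-11 + (38 - 3 - 4*(-10))/(-9 - 10))*8 = -154*(-11 + (38 - 3 + 40)/(-19))*8 = -154*(-11 - 1/19*75)*8 = -154*(-11 - 75/19)*8 = -(-43736)*8/19 = -154*(-2272/19) = 349888/19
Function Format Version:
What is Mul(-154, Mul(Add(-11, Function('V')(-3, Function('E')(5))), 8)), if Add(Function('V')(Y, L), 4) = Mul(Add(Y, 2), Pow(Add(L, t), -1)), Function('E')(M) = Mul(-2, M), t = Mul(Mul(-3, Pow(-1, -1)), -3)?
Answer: Rational(349888, 19) ≈ 18415.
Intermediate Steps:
t = -9 (t = Mul(Mul(-3, -1), -3) = Mul(3, -3) = -9)
Function('V')(Y, L) = Add(-4, Mul(Pow(Add(-9, L), -1), Add(2, Y))) (Function('V')(Y, L) = Add(-4, Mul(Add(Y, 2), Pow(Add(L, -9), -1))) = Add(-4, Mul(Add(2, Y), Pow(Add(-9, L), -1))) = Add(-4, Mul(Pow(Add(-9, L), -1), Add(2, Y))))
Mul(-154, Mul(Add(-11, Function('V')(-3, Function('E')(5))), 8)) = Mul(-154, Mul(Add(-11, Mul(Pow(Add(-9, Mul(-2, 5)), -1), Add(38, -3, Mul(-4, Mul(-2, 5))))), 8)) = Mul(-154, Mul(Add(-11, Mul(Pow(Add(-9, -10), -1), Add(38, -3, Mul(-4, -10)))), 8)) = Mul(-154, Mul(Add(-11, Mul(Pow(-19, -1), Add(38, -3, 40))), 8)) = Mul(-154, Mul(Add(-11, Mul(Rational(-1, 19), 75)), 8)) = Mul(-154, Mul(Add(-11, Rational(-75, 19)), 8)) = Mul(-154, Mul(Rational(-284, 19), 8)) = Mul(-154, Rational(-2272, 19)) = Rational(349888, 19)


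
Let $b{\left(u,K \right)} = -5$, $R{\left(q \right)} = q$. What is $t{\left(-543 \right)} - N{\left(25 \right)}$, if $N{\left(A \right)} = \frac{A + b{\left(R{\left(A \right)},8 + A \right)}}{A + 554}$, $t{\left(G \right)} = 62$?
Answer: $\frac{35878}{579} \approx 61.965$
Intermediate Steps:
$N{\left(A \right)} = \frac{-5 + A}{554 + A}$ ($N{\left(A \right)} = \frac{A - 5}{A + 554} = \frac{-5 + A}{554 + A}$)
$t{\left(-543 \right)} - N{\left(25 \right)} = 62 - \frac{-5 + 25}{554 + 25} = 62 - \frac{1}{579} \cdot 20 = 62 - \frac{20}{579} = \frac{35878}{579}$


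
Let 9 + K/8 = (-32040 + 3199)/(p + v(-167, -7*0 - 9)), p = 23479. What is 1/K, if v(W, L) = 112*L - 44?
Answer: -22427/1845472 ≈ -0.012152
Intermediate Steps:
v(W, L) = -44 + 112*L
K = -1845472/22427 (K = -72 + 8*((-32040 + 3199)/(23479 + (-44 + 112*(-7*0 - 9)))) = -72 + 8*(-28841/(23479 + (-44 + 112*(0 - 9)))) = -72 + 8*(-28841/(23479 + (-44 + 112*(-9)))) = -72 + 8*(-28841/(23479 + (-44 - 1008))) = -72 + 8*(-28841/(23479 - 1052)) = -72 + 8*(-28841/22427) = -72 - 230728/22427 = -1845472/22427 ≈ -82.288)
1/K = 1/(-1845472/22427) = -22427/1845472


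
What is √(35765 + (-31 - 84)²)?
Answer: √48990 ≈ 221.34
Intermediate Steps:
√(35765 + (-31 - 84)²) = √(35765 + (-115)²) = √(35765 + 13225) = √48990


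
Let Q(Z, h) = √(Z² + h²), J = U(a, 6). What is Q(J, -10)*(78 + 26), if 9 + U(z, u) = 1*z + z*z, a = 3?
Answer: 104*√109 ≈ 1085.8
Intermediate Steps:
U(z, u) = -9 + z + z² (U(z, u) = -9 + (1*z + z*z) = -9 + (z + z²) = -9 + z + z²)
J = 3 (J = -9 + 3 + 3² = -9 + 3 + 9 = 3)
Q(J, -10)*(78 + 26) = √(3² + (-10)²)*(78 + 26) = √(9 + 100)*104 = √109*104 = 104*√109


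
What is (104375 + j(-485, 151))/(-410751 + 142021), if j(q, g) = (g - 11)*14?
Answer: -21267/53746 ≈ -0.39569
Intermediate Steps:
j(q, g) = -154 + 14*g (j(q, g) = (-11 + g)*14 = -154 + 14*g)
(104375 + j(-485, 151))/(-410751 + 142021) = (104375 + (-154 + 14*151))/(-410751 + 142021) = (104375 + (-154 + 2114))/(-268730) = (104375 + 1960)*(-1/268730) = 106335*(-1/268730) = -21267/53746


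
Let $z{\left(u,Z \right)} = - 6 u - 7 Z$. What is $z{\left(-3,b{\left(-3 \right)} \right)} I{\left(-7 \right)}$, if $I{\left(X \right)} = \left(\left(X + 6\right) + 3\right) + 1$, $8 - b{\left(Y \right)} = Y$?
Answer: $-177$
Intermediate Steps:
$b{\left(Y \right)} = 8 - Y$
$z{\left(u,Z \right)} = - 7 Z - 6 u$
$I{\left(X \right)} = 10 + X$ ($I{\left(X \right)} = \left(\left(6 + X\right) + 3\right) + 1 = \left(9 + X\right) + 1 = 10 + X$)
$z{\left(-3,b{\left(-3 \right)} \right)} I{\left(-7 \right)} = \left(- 7 \left(8 - -3\right) - -18\right) \left(10 - 7\right) = \left(- 7 \left(8 + 3\right) + 18\right) 3 = \left(\left(-7\right) 11 + 18\right) 3 = \left(-77 + 18\right) 3 = \left(-59\right) 3 = -177$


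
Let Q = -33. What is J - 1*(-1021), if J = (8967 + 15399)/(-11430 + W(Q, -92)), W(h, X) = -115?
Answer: 11763079/11545 ≈ 1018.9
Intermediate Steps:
J = -24366/11545 (J = (8967 + 15399)/(-11430 - 115) = 24366/(-11545) = 24366*(-1/11545) = -24366/11545 ≈ -2.1105)
J - 1*(-1021) = -24366/11545 - 1*(-1021) = -24366/11545 + 1021 = 11763079/11545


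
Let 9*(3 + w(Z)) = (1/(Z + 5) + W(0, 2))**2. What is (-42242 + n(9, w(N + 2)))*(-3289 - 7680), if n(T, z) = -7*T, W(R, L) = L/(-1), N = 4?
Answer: 464043545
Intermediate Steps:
W(R, L) = -L (W(R, L) = L*(-1) = -L)
w(Z) = -3 + (-2 + 1/(5 + Z))**2/9 (w(Z) = -3 + (1/(Z + 5) - 1*2)**2/9 = -3 + (1/(5 + Z) - 2)**2/9 = -3 + (-2 + 1/(5 + Z))**2/9)
(-42242 + n(9, w(N + 2)))*(-3289 - 7680) = (-42242 - 7*9)*(-3289 - 7680) = (-42242 - 63)*(-10969) = -42305*(-10969) = 464043545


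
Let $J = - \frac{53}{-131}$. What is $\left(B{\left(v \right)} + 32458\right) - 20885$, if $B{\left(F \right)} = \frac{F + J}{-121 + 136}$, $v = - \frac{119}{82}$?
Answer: $\frac{1864746247}{161130} \approx 11573.0$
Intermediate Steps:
$v = - \frac{119}{82}$ ($v = \left(-119\right) \frac{1}{82} = - \frac{119}{82} \approx -1.4512$)
$J = \frac{53}{131}$ ($J = \left(-53\right) \left(- \frac{1}{131}\right) = \frac{53}{131} \approx 0.40458$)
$B{\left(F \right)} = \frac{53}{1965} + \frac{F}{15}$ ($B{\left(F \right)} = \frac{F + \frac{53}{131}}{-121 + 136} = \frac{\frac{53}{131} + F}{15} = \frac{53}{1965} + \frac{F}{15}$)
$\left(B{\left(v \right)} + 32458\right) - 20885 = \left(\left(\frac{53}{1965} + \frac{1}{15} \left(- \frac{119}{82}\right)\right) + 32458\right) - 20885 = \left(\left(\frac{53}{1965} - \frac{119}{1230}\right) + 32458\right) - 20885 = \left(- \frac{11243}{161130} + 32458\right) - 20885 = \frac{5229946297}{161130} - 20885 = \frac{1864746247}{161130}$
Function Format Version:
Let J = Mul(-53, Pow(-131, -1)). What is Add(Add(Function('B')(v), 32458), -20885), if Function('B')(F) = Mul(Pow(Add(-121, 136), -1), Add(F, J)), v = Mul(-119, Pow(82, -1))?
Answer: Rational(1864746247, 161130) ≈ 11573.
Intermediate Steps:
v = Rational(-119, 82) (v = Mul(-119, Rational(1, 82)) = Rational(-119, 82) ≈ -1.4512)
J = Rational(53, 131) (J = Mul(-53, Rational(-1, 131)) = Rational(53, 131) ≈ 0.40458)
Function('B')(F) = Add(Rational(53, 1965), Mul(Rational(1, 15), F)) (Function('B')(F) = Mul(Pow(Add(-121, 136), -1), Add(F, Rational(53, 131))) = Mul(Pow(15, -1), Add(Rational(53, 131), F)) = Mul(Rational(1, 15), Add(Rational(53, 131), F)) = Add(Rational(53, 1965), Mul(Rational(1, 15), F)))
Add(Add(Function('B')(v), 32458), -20885) = Add(Add(Add(Rational(53, 1965), Mul(Rational(1, 15), Rational(-119, 82))), 32458), -20885) = Add(Add(Add(Rational(53, 1965), Rational(-119, 1230)), 32458), -20885) = Add(Add(Rational(-11243, 161130), 32458), -20885) = Add(Rational(5229946297, 161130), -20885) = Rational(1864746247, 161130)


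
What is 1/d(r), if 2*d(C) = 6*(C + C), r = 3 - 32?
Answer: -1/174 ≈ -0.0057471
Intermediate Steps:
r = -29
d(C) = 6*C (d(C) = (6*(C + C))/2 = (6*(2*C))/2 = (12*C)/2 = 6*C)
1/d(r) = 1/(6*(-29)) = 1/(-174) = -1/174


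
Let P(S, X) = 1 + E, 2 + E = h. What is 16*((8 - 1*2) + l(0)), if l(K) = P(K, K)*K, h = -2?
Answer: 96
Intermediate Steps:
E = -4 (E = -2 - 2 = -4)
P(S, X) = -3 (P(S, X) = 1 - 4 = -3)
l(K) = -3*K
16*((8 - 1*2) + l(0)) = 16*((8 - 1*2) - 3*0) = 16*((8 - 2) + 0) = 16*(6 + 0) = 16*6 = 96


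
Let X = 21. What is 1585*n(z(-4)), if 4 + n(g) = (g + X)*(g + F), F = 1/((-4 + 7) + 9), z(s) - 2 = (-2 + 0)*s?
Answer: 5869255/12 ≈ 4.8910e+5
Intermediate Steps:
z(s) = 2 - 2*s (z(s) = 2 + (-2 + 0)*s = 2 - 2*s)
F = 1/12 (F = 1/(3 + 9) = 1/12 ≈ 0.083333)
n(g) = -4 + (21 + g)*(1/12 + g) (n(g) = -4 + (g + 21)*(g + 1/12) = -4 + (21 + g)*(1/12 + g))
1585*n(z(-4)) = 1585*(-9/4 + (2 - 2*(-4))² + 253*(2 - 2*(-4))/12) = 1585*(-9/4 + (2 + 8)² + 253*(2 + 8)/12) = 1585*(-9/4 + 10² + (253/12)*10) = 1585*(-9/4 + 100 + 1265/6) = 1585*(3703/12) = 5869255/12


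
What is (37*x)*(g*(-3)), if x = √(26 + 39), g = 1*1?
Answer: -111*√65 ≈ -894.91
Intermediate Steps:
g = 1
x = √65 ≈ 8.0623
(37*x)*(g*(-3)) = (37*√65)*(1*(-3)) = (37*√65)*(-3) = -111*√65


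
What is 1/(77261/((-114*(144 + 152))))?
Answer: -33744/77261 ≈ -0.43675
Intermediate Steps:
1/(77261/((-114*(144 + 152)))) = 1/(77261/((-114*296))) = 1/(77261/(-33744)) = 1/(77261*(-1/33744)) = 1/(-77261/33744) = -33744/77261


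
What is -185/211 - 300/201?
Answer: -33495/14137 ≈ -2.3693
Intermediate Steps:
-185/211 - 300/201 = -185*1/211 - 300*1/201 = -185/211 - 100/67 = -33495/14137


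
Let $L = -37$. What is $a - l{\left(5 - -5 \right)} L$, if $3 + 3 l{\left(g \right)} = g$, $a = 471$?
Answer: $\frac{1672}{3} \approx 557.33$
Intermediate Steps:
$l{\left(g \right)} = -1 + \frac{g}{3}$
$a - l{\left(5 - -5 \right)} L = 471 - \left(-1 + \frac{5 - -5}{3}\right) \left(-37\right) = 471 - \left(-1 + \frac{5 + 5}{3}\right) \left(-37\right) = 471 - \left(-1 + \frac{1}{3} \cdot 10\right) \left(-37\right) = 471 - \left(-1 + \frac{10}{3}\right) \left(-37\right) = 471 - \frac{7}{3} \left(-37\right) = 471 - - \frac{259}{3} = 471 + \frac{259}{3} = \frac{1672}{3}$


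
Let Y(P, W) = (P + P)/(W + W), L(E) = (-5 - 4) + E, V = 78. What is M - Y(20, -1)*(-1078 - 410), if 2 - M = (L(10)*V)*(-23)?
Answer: -27964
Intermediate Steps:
L(E) = -9 + E
Y(P, W) = P/W (Y(P, W) = (2*P)/((2*W)) = (2*P)*(1/(2*W)) = P/W)
M = 1796 (M = 2 - (-9 + 10)*78*(-23) = 2 - 1*78*(-23) = 2 - 78*(-23) = 2 - 1*(-1794) = 2 + 1794 = 1796)
M - Y(20, -1)*(-1078 - 410) = 1796 - 20/(-1)*(-1078 - 410) = 1796 - 20*(-1)*(-1488) = 1796 - (-20)*(-1488) = 1796 - 1*29760 = 1796 - 29760 = -27964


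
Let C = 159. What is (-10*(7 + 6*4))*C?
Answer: -49290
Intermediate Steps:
(-10*(7 + 6*4))*C = -10*(7 + 6*4)*159 = -10*(7 + 24)*159 = -10*31*159 = -310*159 = -49290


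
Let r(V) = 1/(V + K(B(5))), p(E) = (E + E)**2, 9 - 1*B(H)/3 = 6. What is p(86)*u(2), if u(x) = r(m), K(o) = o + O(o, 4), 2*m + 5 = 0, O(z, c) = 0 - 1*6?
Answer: 59168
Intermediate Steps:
O(z, c) = -6 (O(z, c) = 0 - 6 = -6)
m = -5/2 (m = -5/2 + (1/2)*0 = -5/2 + 0 = -5/2 ≈ -2.5000)
B(H) = 9 (B(H) = 27 - 3*6 = 27 - 18 = 9)
K(o) = -6 + o (K(o) = o - 6 = -6 + o)
p(E) = 4*E**2 (p(E) = (2*E)**2 = 4*E**2)
r(V) = 1/(3 + V) (r(V) = 1/(V + (-6 + 9)) = 1/(V + 3) = 1/(3 + V))
u(x) = 2 (u(x) = 1/(3 - 5/2) = 1/(1/2) = 2)
p(86)*u(2) = (4*86**2)*2 = (4*7396)*2 = 29584*2 = 59168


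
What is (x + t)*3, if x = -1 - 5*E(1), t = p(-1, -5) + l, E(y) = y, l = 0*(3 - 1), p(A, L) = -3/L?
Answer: -81/5 ≈ -16.200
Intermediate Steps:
l = 0 (l = 0*2 = 0)
t = ⅗ (t = -3/(-5) + 0 = -3*(-⅕) + 0 = ⅗ + 0 = ⅗ ≈ 0.60000)
x = -6 (x = -1 - 5*1 = -1 - 5 = -6)
(x + t)*3 = (-6 + ⅗)*3 = -27/5*3 = -81/5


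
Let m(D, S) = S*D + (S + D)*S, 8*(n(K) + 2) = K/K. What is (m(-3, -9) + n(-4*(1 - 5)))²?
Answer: 1134225/64 ≈ 17722.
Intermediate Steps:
n(K) = -15/8 (n(K) = -2 + (K/K)/8 = -2 + (⅛)*1 = -2 + ⅛ = -15/8)
m(D, S) = D*S + S*(D + S) (m(D, S) = D*S + (D + S)*S = D*S + S*(D + S))
(m(-3, -9) + n(-4*(1 - 5)))² = (-9*(-9 + 2*(-3)) - 15/8)² = (-9*(-9 - 6) - 15/8)² = (-9*(-15) - 15/8)² = (135 - 15/8)² = (1065/8)² = 1134225/64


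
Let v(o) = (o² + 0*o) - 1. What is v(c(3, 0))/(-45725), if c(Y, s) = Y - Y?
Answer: 1/45725 ≈ 2.1870e-5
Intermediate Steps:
c(Y, s) = 0
v(o) = -1 + o² (v(o) = (o² + 0) - 1 = o² - 1 = -1 + o²)
v(c(3, 0))/(-45725) = (-1 + 0²)/(-45725) = -(-1 + 0)/45725 = -1/45725*(-1) = 1/45725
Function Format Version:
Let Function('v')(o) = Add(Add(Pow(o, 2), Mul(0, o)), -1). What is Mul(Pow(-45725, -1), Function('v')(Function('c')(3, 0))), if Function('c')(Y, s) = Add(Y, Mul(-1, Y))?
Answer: Rational(1, 45725) ≈ 2.1870e-5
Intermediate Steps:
Function('c')(Y, s) = 0
Function('v')(o) = Add(-1, Pow(o, 2)) (Function('v')(o) = Add(Add(Pow(o, 2), 0), -1) = Add(Pow(o, 2), -1) = Add(-1, Pow(o, 2)))
Mul(Pow(-45725, -1), Function('v')(Function('c')(3, 0))) = Mul(Pow(-45725, -1), Add(-1, Pow(0, 2))) = Mul(Rational(-1, 45725), Add(-1, 0)) = Mul(Rational(-1, 45725), -1) = Rational(1, 45725)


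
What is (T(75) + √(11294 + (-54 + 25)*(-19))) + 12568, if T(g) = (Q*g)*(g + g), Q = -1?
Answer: 1318 + √11845 ≈ 1426.8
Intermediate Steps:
T(g) = -2*g² (T(g) = (-g)*(g + g) = (-g)*(2*g) = -2*g²)
(T(75) + √(11294 + (-54 + 25)*(-19))) + 12568 = (-2*75² + √(11294 + (-54 + 25)*(-19))) + 12568 = (-2*5625 + √(11294 - 29*(-19))) + 12568 = (-11250 + √(11294 + 551)) + 12568 = (-11250 + √11845) + 12568 = 1318 + √11845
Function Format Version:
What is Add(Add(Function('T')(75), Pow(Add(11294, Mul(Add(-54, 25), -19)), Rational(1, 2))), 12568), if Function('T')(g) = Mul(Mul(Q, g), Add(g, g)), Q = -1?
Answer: Add(1318, Pow(11845, Rational(1, 2))) ≈ 1426.8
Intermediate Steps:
Function('T')(g) = Mul(-2, Pow(g, 2)) (Function('T')(g) = Mul(Mul(-1, g), Add(g, g)) = Mul(Mul(-1, g), Mul(2, g)) = Mul(-2, Pow(g, 2)))
Add(Add(Function('T')(75), Pow(Add(11294, Mul(Add(-54, 25), -19)), Rational(1, 2))), 12568) = Add(Add(Mul(-2, Pow(75, 2)), Pow(Add(11294, Mul(Add(-54, 25), -19)), Rational(1, 2))), 12568) = Add(Add(Mul(-2, 5625), Pow(Add(11294, Mul(-29, -19)), Rational(1, 2))), 12568) = Add(Add(-11250, Pow(Add(11294, 551), Rational(1, 2))), 12568) = Add(Add(-11250, Pow(11845, Rational(1, 2))), 12568) = Add(1318, Pow(11845, Rational(1, 2)))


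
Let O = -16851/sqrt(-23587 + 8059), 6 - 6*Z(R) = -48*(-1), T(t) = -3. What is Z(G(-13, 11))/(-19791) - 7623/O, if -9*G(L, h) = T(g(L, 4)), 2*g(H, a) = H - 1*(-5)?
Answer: 7/19791 + 5082*I*sqrt(3882)/5617 ≈ 0.0003537 + 56.371*I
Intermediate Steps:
g(H, a) = 5/2 + H/2 (g(H, a) = (H - 1*(-5))/2 = (H + 5)/2 = (5 + H)/2 = 5/2 + H/2)
G(L, h) = 1/3 (G(L, h) = -1/9*(-3) = 1/3)
Z(R) = -7 (Z(R) = 1 - (-8)*(-1) = 1 - 1/6*48 = 1 - 8 = -7)
O = 5617*I*sqrt(3882)/2588 (O = -16851*(-I*sqrt(3882)/7764) = -(-5617)*I*sqrt(3882)/2588 = 5617*I*sqrt(3882)/2588 ≈ 135.23*I)
Z(G(-13, 11))/(-19791) - 7623/O = -7/(-19791) - 7623*(-2*I*sqrt(3882)/16851) = -7*(-1/19791) - (-5082)*I*sqrt(3882)/5617 = 7/19791 + 5082*I*sqrt(3882)/5617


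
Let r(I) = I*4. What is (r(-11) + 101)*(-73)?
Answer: -4161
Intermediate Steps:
r(I) = 4*I
(r(-11) + 101)*(-73) = (4*(-11) + 101)*(-73) = (-44 + 101)*(-73) = 57*(-73) = -4161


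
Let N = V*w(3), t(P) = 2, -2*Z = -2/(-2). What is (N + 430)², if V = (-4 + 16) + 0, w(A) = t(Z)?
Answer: 206116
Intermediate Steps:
Z = -½ (Z = -(-1)/(-2) = -(-1)*(-1)/2 = -½*1 = -½ ≈ -0.50000)
w(A) = 2
V = 12 (V = 12 + 0 = 12)
N = 24 (N = 12*2 = 24)
(N + 430)² = (24 + 430)² = 454² = 206116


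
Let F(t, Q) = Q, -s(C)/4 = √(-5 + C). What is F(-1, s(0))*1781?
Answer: -7124*I*√5 ≈ -15930.0*I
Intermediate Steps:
s(C) = -4*√(-5 + C)
F(-1, s(0))*1781 = -4*√(-5 + 0)*1781 = -4*I*√5*1781 = -7124*I*√5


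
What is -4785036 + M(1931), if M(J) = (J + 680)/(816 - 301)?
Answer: -2464290929/515 ≈ -4.7850e+6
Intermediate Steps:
M(J) = 136/103 + J/515 (M(J) = (680 + J)/515 = (680 + J)*(1/515) = 136/103 + J/515)
-4785036 + M(1931) = -4785036 + (136/103 + (1/515)*1931) = -4785036 + (136/103 + 1931/515) = -4785036 + 2611/515 = -2464290929/515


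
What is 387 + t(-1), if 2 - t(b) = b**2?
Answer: 388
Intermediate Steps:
t(b) = 2 - b**2
387 + t(-1) = 387 + (2 - 1*(-1)**2) = 387 + (2 - 1*1) = 387 + (2 - 1) = 387 + 1 = 388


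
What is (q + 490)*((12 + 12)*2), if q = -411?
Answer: 3792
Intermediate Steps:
(q + 490)*((12 + 12)*2) = (-411 + 490)*((12 + 12)*2) = 79*(24*2) = 79*48 = 3792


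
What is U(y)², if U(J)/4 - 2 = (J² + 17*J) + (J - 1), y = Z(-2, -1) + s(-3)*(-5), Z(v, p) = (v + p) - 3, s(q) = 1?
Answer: 92416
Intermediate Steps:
Z(v, p) = -3 + p + v (Z(v, p) = (p + v) - 3 = -3 + p + v)
y = -11 (y = (-3 - 1 - 2) + 1*(-5) = -6 - 5 = -11)
U(J) = 4 + 4*J² + 72*J (U(J) = 8 + 4*((J² + 17*J) + (J - 1)) = 8 + 4*((J² + 17*J) + (-1 + J)) = 8 + 4*(-1 + J² + 18*J) = 8 + (-4 + 4*J² + 72*J) = 4 + 4*J² + 72*J)
U(y)² = (4 + 4*(-11)² + 72*(-11))² = (4 + 4*121 - 792)² = (4 + 484 - 792)² = (-304)² = 92416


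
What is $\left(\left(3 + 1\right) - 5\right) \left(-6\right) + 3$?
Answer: $9$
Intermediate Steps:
$\left(\left(3 + 1\right) - 5\right) \left(-6\right) + 3 = \left(4 - 5\right) \left(-6\right) + 3 = \left(-1\right) \left(-6\right) + 3 = 6 + 3 = 9$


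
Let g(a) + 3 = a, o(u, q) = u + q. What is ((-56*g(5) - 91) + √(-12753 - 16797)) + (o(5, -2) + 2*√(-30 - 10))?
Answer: -200 + 4*I*√10 + 5*I*√1182 ≈ -200.0 + 184.55*I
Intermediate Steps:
o(u, q) = q + u
g(a) = -3 + a
((-56*g(5) - 91) + √(-12753 - 16797)) + (o(5, -2) + 2*√(-30 - 10)) = ((-56*(-3 + 5) - 91) + √(-12753 - 16797)) + ((-2 + 5) + 2*√(-30 - 10)) = ((-56*2 - 91) + √(-29550)) + (3 + 2*√(-40)) = ((-112 - 91) + 5*I*√1182) + (3 + 2*(2*I*√10)) = (-203 + 5*I*√1182) + (3 + 4*I*√10) = -200 + 4*I*√10 + 5*I*√1182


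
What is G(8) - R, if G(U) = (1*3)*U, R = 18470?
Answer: -18446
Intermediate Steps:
G(U) = 3*U
G(8) - R = 3*8 - 1*18470 = 24 - 18470 = -18446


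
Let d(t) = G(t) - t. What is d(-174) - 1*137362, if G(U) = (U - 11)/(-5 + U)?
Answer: -24556467/179 ≈ -1.3719e+5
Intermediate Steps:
G(U) = (-11 + U)/(-5 + U)
d(t) = -t + (-11 + t)/(-5 + t) (d(t) = (-11 + t)/(-5 + t) - t = -t + (-11 + t)/(-5 + t))
d(-174) - 1*137362 = (-11 - 174 - 1*(-174)*(-5 - 174))/(-5 - 174) - 1*137362 = (-11 - 174 - 1*(-174)*(-179))/(-179) - 137362 = -(-11 - 174 - 31146)/179 - 137362 = -1/179*(-31331) - 137362 = 31331/179 - 137362 = -24556467/179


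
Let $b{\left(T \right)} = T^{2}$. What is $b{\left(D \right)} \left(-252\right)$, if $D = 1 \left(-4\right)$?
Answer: $-4032$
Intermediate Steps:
$D = -4$
$b{\left(D \right)} \left(-252\right) = \left(-4\right)^{2} \left(-252\right) = 16 \left(-252\right) = -4032$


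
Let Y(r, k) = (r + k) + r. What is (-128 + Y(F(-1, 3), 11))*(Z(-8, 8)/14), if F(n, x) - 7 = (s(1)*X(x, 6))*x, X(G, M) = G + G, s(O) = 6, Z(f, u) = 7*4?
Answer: 226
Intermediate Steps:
Z(f, u) = 28
X(G, M) = 2*G
F(n, x) = 7 + 12*x² (F(n, x) = 7 + (6*(2*x))*x = 7 + (12*x)*x = 7 + 12*x²)
Y(r, k) = k + 2*r (Y(r, k) = (k + r) + r = k + 2*r)
(-128 + Y(F(-1, 3), 11))*(Z(-8, 8)/14) = (-128 + (11 + 2*(7 + 12*3²)))*(28/14) = (-128 + (11 + 2*(7 + 12*9)))*(28*(1/14)) = (-128 + (11 + 2*(7 + 108)))*2 = (-128 + (11 + 2*115))*2 = (-128 + (11 + 230))*2 = (-128 + 241)*2 = 113*2 = 226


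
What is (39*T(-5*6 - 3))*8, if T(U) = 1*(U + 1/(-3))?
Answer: -10400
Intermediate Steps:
T(U) = -⅓ + U (T(U) = 1*(U - ⅓) = 1*(-⅓ + U) = -⅓ + U)
(39*T(-5*6 - 3))*8 = (39*(-⅓ + (-5*6 - 3)))*8 = (39*(-⅓ + (-30 - 3)))*8 = (39*(-⅓ - 33))*8 = (39*(-100/3))*8 = -1300*8 = -10400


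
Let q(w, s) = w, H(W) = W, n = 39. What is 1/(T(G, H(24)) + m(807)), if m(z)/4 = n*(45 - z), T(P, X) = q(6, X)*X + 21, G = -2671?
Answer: -1/118707 ≈ -8.4241e-6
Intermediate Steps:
T(P, X) = 21 + 6*X (T(P, X) = 6*X + 21 = 21 + 6*X)
m(z) = 7020 - 156*z (m(z) = 4*(39*(45 - z)) = 4*(1755 - 39*z) = 7020 - 156*z)
1/(T(G, H(24)) + m(807)) = 1/((21 + 6*24) + (7020 - 156*807)) = 1/((21 + 144) + (7020 - 125892)) = 1/(165 - 118872) = 1/(-118707) = -1/118707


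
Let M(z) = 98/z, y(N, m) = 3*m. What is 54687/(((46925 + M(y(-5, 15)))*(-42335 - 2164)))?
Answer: -820305/31323187259 ≈ -2.6188e-5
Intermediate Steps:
54687/(((46925 + M(y(-5, 15)))*(-42335 - 2164))) = 54687/(((46925 + 98/((3*15)))*(-42335 - 2164))) = 54687/(((46925 + 98/45)*(-44499))) = 54687/(((2111723/45)*(-44499))) = 54687/(-31323187259/15) = 54687*(-15/31323187259) = -820305/31323187259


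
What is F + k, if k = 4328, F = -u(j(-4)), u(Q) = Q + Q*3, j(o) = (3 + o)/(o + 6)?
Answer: 4330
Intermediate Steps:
j(o) = (3 + o)/(6 + o)
u(Q) = 4*Q (u(Q) = Q + 3*Q = 4*Q)
F = 2 (F = -4*(3 - 4)/(6 - 4) = -4*-1/2 = -4*(1/2)*(-1) = -4*(-1)/2 = -1*(-2) = 2)
F + k = 2 + 4328 = 4330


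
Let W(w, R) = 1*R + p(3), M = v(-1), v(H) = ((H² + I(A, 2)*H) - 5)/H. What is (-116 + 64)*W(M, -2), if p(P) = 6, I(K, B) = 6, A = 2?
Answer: -208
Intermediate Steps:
v(H) = (-5 + H² + 6*H)/H (v(H) = ((H² + 6*H) - 5)/H = (-5 + H² + 6*H)/H)
M = 10 (M = 6 - 1 - 5/(-1) = 6 - 1 - 5*(-1) = 6 - 1 + 5 = 10)
W(w, R) = 6 + R (W(w, R) = 1*R + 6 = R + 6 = 6 + R)
(-116 + 64)*W(M, -2) = (-116 + 64)*(6 - 2) = -52*4 = -208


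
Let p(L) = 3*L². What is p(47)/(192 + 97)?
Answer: 6627/289 ≈ 22.931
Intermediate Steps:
p(47)/(192 + 97) = (3*47²)/(192 + 97) = (3*2209)/289 = 6627*(1/289) = 6627/289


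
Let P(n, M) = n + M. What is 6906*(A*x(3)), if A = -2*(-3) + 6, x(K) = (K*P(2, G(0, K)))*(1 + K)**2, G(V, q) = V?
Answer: 7955712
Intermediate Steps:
P(n, M) = M + n
x(K) = 2*K*(1 + K)**2 (x(K) = (K*(0 + 2))*(1 + K)**2 = (K*2)*(1 + K)**2 = (2*K)*(1 + K)**2 = 2*K*(1 + K)**2)
A = 12 (A = 6 + 6 = 12)
6906*(A*x(3)) = 6906*(12*(2*3*(1 + 3)**2)) = 6906*(12*(2*3*4**2)) = 6906*(12*(2*3*16)) = 6906*(12*96) = 6906*1152 = 7955712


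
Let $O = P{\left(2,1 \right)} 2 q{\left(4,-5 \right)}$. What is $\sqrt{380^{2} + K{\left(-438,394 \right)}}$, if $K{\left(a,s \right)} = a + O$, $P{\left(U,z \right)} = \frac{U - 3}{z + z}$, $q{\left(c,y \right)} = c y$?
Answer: $3 \sqrt{15998} \approx 379.45$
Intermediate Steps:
$P{\left(U,z \right)} = \frac{-3 + U}{2 z}$
$O = 20$ ($O = \frac{-3 + 2}{2 \cdot 1} \cdot 2 \cdot 4 \left(-5\right) = \frac{1}{2} \cdot 1 \left(-1\right) 2 \left(-20\right) = \left(- \frac{1}{2}\right) 2 \left(-20\right) = \left(-1\right) \left(-20\right) = 20$)
$K{\left(a,s \right)} = 20 + a$ ($K{\left(a,s \right)} = a + 20 = 20 + a$)
$\sqrt{380^{2} + K{\left(-438,394 \right)}} = \sqrt{380^{2} + \left(20 - 438\right)} = \sqrt{144400 - 418} = \sqrt{143982} = 3 \sqrt{15998}$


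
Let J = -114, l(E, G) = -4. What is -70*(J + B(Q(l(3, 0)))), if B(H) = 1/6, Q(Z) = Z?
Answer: 23905/3 ≈ 7968.3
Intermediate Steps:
B(H) = ⅙
-70*(J + B(Q(l(3, 0)))) = -70*(-114 + ⅙) = -70*(-683/6) = 23905/3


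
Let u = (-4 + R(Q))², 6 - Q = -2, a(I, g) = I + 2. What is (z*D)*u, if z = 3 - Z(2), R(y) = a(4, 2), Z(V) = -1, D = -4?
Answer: -64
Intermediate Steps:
a(I, g) = 2 + I
Q = 8 (Q = 6 - 1*(-2) = 6 + 2 = 8)
R(y) = 6 (R(y) = 2 + 4 = 6)
z = 4 (z = 3 - 1*(-1) = 3 + 1 = 4)
u = 4 (u = (-4 + 6)² = 2² = 4)
(z*D)*u = (4*(-4))*4 = -16*4 = -64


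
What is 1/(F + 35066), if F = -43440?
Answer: -1/8374 ≈ -0.00011942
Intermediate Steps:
1/(F + 35066) = 1/(-43440 + 35066) = 1/(-8374) = -1/8374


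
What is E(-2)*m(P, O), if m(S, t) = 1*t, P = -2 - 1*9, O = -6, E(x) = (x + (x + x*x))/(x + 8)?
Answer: 0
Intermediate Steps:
E(x) = (x**2 + 2*x)/(8 + x) (E(x) = (x + (x + x**2))/(8 + x) = (x**2 + 2*x)/(8 + x))
P = -11 (P = -2 - 9 = -11)
m(S, t) = t
E(-2)*m(P, O) = -2*(2 - 2)/(8 - 2)*(-6) = -2*0/6*(-6) = -2*1/6*0*(-6) = 0*(-6) = 0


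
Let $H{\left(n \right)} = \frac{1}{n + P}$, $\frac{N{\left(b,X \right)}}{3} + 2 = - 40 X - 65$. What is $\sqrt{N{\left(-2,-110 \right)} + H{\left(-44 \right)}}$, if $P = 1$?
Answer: $\frac{2 \sqrt{6008777}}{43} \approx 114.01$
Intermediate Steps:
$N{\left(b,X \right)} = -201 - 120 X$ ($N{\left(b,X \right)} = -6 + 3 \left(- 40 X - 65\right) = -6 + 3 \left(-65 - 40 X\right) = -6 - \left(195 + 120 X\right) = -201 - 120 X$)
$H{\left(n \right)} = \frac{1}{1 + n}$ ($H{\left(n \right)} = \frac{1}{n + 1} = \frac{1}{1 + n}$)
$\sqrt{N{\left(-2,-110 \right)} + H{\left(-44 \right)}} = \sqrt{\left(-201 - -13200\right) + \frac{1}{1 - 44}} = \sqrt{\left(-201 + 13200\right) + \frac{1}{-43}} = \sqrt{12999 - \frac{1}{43}} = \sqrt{\frac{558956}{43}} = \frac{2 \sqrt{6008777}}{43}$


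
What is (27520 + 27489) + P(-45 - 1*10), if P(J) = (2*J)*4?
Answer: 54569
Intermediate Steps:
P(J) = 8*J
(27520 + 27489) + P(-45 - 1*10) = (27520 + 27489) + 8*(-45 - 1*10) = 55009 + 8*(-45 - 10) = 55009 + 8*(-55) = 55009 - 440 = 54569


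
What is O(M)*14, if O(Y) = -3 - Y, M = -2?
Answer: -14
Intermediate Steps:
O(M)*14 = (-3 - 1*(-2))*14 = (-3 + 2)*14 = -1*14 = -14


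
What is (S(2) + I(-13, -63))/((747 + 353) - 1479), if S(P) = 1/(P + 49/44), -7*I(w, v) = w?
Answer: -2089/363461 ≈ -0.0057475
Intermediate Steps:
I(w, v) = -w/7
S(P) = 1/(49/44 + P) (S(P) = 1/(P + 49*(1/44)) = 1/(P + 49/44) = 1/(49/44 + P))
(S(2) + I(-13, -63))/((747 + 353) - 1479) = (44/(49 + 44*2) - ⅐*(-13))/((747 + 353) - 1479) = (44/(49 + 88) + 13/7)/(1100 - 1479) = (44/137 + 13/7)/(-379) = (44*(1/137) + 13/7)*(-1/379) = (44/137 + 13/7)*(-1/379) = (2089/959)*(-1/379) = -2089/363461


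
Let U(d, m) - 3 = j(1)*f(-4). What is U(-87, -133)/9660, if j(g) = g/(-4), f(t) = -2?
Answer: 1/2760 ≈ 0.00036232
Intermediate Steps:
j(g) = -g/4 (j(g) = g*(-¼) = -g/4)
U(d, m) = 7/2 (U(d, m) = 3 - ¼*1*(-2) = 3 - ¼*(-2) = 3 + ½ = 7/2)
U(-87, -133)/9660 = (7/2)/9660 = (7/2)*(1/9660) = 1/2760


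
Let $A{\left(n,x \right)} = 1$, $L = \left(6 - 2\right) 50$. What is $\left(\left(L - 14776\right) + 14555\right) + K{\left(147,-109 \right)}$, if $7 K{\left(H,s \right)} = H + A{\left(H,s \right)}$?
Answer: $\frac{1}{7} \approx 0.14286$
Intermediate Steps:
$L = 200$ ($L = 4 \cdot 50 = 200$)
$K{\left(H,s \right)} = \frac{1}{7} + \frac{H}{7}$ ($K{\left(H,s \right)} = \frac{H + 1}{7} = \frac{1 + H}{7} = \frac{1}{7} + \frac{H}{7}$)
$\left(\left(L - 14776\right) + 14555\right) + K{\left(147,-109 \right)} = \left(\left(200 - 14776\right) + 14555\right) + \left(\frac{1}{7} + \frac{1}{7} \cdot 147\right) = \left(-14576 + 14555\right) + \left(\frac{1}{7} + 21\right) = -21 + \frac{148}{7} = \frac{1}{7}$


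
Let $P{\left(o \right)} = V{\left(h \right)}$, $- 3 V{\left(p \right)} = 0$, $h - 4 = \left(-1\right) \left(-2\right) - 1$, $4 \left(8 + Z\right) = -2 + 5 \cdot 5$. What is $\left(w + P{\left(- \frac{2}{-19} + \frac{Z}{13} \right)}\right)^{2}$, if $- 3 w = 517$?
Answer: $\frac{267289}{9} \approx 29699.0$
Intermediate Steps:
$Z = - \frac{9}{4}$ ($Z = -8 + \frac{-2 + 5 \cdot 5}{4} = -8 + \frac{-2 + 25}{4} = -8 + \frac{1}{4} \cdot 23 = -8 + \frac{23}{4} = - \frac{9}{4} \approx -2.25$)
$h = 5$ ($h = 4 - -1 = 4 + \left(2 - 1\right) = 4 + 1 = 5$)
$w = - \frac{517}{3}$ ($w = \left(- \frac{1}{3}\right) 517 = - \frac{517}{3} \approx -172.33$)
$V{\left(p \right)} = 0$ ($V{\left(p \right)} = \left(- \frac{1}{3}\right) 0 = 0$)
$P{\left(o \right)} = 0$
$\left(w + P{\left(- \frac{2}{-19} + \frac{Z}{13} \right)}\right)^{2} = \left(- \frac{517}{3} + 0\right)^{2} = \left(- \frac{517}{3}\right)^{2} = \frac{267289}{9}$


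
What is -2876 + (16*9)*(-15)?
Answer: -5036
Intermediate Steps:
-2876 + (16*9)*(-15) = -2876 + 144*(-15) = -2876 - 2160 = -5036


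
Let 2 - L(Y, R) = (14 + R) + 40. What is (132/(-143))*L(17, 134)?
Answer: 2232/13 ≈ 171.69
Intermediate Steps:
L(Y, R) = -52 - R (L(Y, R) = 2 - ((14 + R) + 40) = 2 - (54 + R) = 2 + (-54 - R) = -52 - R)
(132/(-143))*L(17, 134) = (132/(-143))*(-52 - 1*134) = (132*(-1/143))*(-52 - 134) = -12/13*(-186) = 2232/13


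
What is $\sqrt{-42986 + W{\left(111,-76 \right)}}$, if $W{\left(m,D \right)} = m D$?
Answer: $i \sqrt{51422} \approx 226.76 i$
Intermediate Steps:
$W{\left(m,D \right)} = D m$
$\sqrt{-42986 + W{\left(111,-76 \right)}} = \sqrt{-42986 - 8436} = \sqrt{-51422} = i \sqrt{51422}$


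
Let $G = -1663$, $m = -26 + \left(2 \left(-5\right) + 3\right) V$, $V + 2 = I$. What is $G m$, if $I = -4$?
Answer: $-26608$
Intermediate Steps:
$V = -6$ ($V = -2 - 4 = -6$)
$m = 16$ ($m = -26 + \left(2 \left(-5\right) + 3\right) \left(-6\right) = -26 + \left(-10 + 3\right) \left(-6\right) = -26 - -42 = -26 + 42 = 16$)
$G m = \left(-1663\right) 16 = -26608$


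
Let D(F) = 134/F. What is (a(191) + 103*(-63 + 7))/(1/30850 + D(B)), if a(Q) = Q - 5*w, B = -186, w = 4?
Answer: 16058072850/2066857 ≈ 7769.3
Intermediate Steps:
a(Q) = -20 + Q (a(Q) = Q - 5*4 = Q - 20 = -20 + Q)
(a(191) + 103*(-63 + 7))/(1/30850 + D(B)) = ((-20 + 191) + 103*(-63 + 7))/(1/30850 + 134/(-186)) = (171 + 103*(-56))/(1/30850 + 134*(-1/186)) = (171 - 5768)/(1/30850 - 67/93) = -5597/(-2066857/2869050) = -5597*(-2869050/2066857) = 16058072850/2066857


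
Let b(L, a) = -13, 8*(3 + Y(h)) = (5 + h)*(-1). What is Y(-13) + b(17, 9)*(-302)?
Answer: 3924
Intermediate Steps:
Y(h) = -29/8 - h/8 (Y(h) = -3 + ((5 + h)*(-1))/8 = -3 + (-5 - h)/8 = -3 + (-5/8 - h/8) = -29/8 - h/8)
Y(-13) + b(17, 9)*(-302) = (-29/8 - ⅛*(-13)) - 13*(-302) = (-29/8 + 13/8) + 3926 = -2 + 3926 = 3924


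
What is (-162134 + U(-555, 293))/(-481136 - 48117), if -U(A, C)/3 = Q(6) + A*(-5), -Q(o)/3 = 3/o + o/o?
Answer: 340891/1058506 ≈ 0.32205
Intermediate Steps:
Q(o) = -3 - 9/o (Q(o) = -3*(3/o + o/o) = -3*(3/o + 1) = -3*(1 + 3/o) = -3 - 9/o)
U(A, C) = 27/2 + 15*A (U(A, C) = -3*((-3 - 9/6) + A*(-5)) = -3*((-3 - 9*⅙) - 5*A) = -3*((-3 - 3/2) - 5*A) = -3*(-9/2 - 5*A) = 27/2 + 15*A)
(-162134 + U(-555, 293))/(-481136 - 48117) = (-162134 + (27/2 + 15*(-555)))/(-481136 - 48117) = (-162134 + (27/2 - 8325))/(-529253) = (-162134 - 16623/2)*(-1/529253) = -340891/2*(-1/529253) = 340891/1058506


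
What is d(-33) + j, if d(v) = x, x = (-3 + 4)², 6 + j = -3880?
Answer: -3885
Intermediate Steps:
j = -3886 (j = -6 - 3880 = -3886)
x = 1 (x = 1² = 1)
d(v) = 1
d(-33) + j = 1 - 3886 = -3885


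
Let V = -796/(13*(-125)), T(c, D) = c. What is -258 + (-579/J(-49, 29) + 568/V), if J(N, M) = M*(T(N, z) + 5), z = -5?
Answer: 229039829/253924 ≈ 902.00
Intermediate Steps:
V = 796/1625 (V = -796/(-1625) = -796*(-1/1625) = 796/1625 ≈ 0.48985)
J(N, M) = M*(5 + N) (J(N, M) = M*(N + 5) = M*(5 + N))
-258 + (-579/J(-49, 29) + 568/V) = -258 + (-579*1/(29*(5 - 49)) + 568/(796/1625)) = -258 + (-579/(29*(-44)) + 568*(1625/796)) = -258 + (-579/(-1276) + 230750/199) = -258 + (-579*(-1/1276) + 230750/199) = -258 + (579/1276 + 230750/199) = -258 + 294552221/253924 = 229039829/253924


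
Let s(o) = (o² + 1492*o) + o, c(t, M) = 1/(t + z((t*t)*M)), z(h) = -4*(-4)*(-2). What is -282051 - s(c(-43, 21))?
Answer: -1586424901/5625 ≈ -2.8203e+5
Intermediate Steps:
z(h) = -32 (z(h) = 16*(-2) = -32)
c(t, M) = 1/(-32 + t) (c(t, M) = 1/(t - 32) = 1/(-32 + t))
s(o) = o² + 1493*o
-282051 - s(c(-43, 21)) = -282051 - (1493 + 1/(-32 - 43))/(-32 - 43) = -282051 - (1493 + 1/(-75))/(-75) = -282051 - (-1)*(1493 - 1/75)/75 = -282051 - (-1)*111974/(75*75) = -282051 - 1*(-111974/5625) = -282051 + 111974/5625 = -1586424901/5625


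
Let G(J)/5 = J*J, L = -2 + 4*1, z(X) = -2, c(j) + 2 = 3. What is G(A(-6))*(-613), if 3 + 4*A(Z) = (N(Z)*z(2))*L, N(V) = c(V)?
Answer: -150185/16 ≈ -9386.6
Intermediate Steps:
c(j) = 1 (c(j) = -2 + 3 = 1)
N(V) = 1
L = 2 (L = -2 + 4 = 2)
A(Z) = -7/4 (A(Z) = -3/4 + ((1*(-2))*2)/4 = -3/4 + (-2*2)/4 = -3/4 + (1/4)*(-4) = -3/4 - 1 = -7/4)
G(J) = 5*J**2 (G(J) = 5*(J*J) = 5*J**2)
G(A(-6))*(-613) = (5*(-7/4)**2)*(-613) = (5*(49/16))*(-613) = (245/16)*(-613) = -150185/16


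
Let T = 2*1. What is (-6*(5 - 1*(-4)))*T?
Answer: -108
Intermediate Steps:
T = 2
(-6*(5 - 1*(-4)))*T = -6*(5 - 1*(-4))*2 = -6*(5 + 4)*2 = -6*9*2 = -54*2 = -108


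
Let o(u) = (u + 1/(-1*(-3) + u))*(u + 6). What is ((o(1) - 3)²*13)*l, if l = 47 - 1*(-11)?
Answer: 199433/8 ≈ 24929.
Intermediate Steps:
l = 58 (l = 47 + 11 = 58)
o(u) = (6 + u)*(u + 1/(3 + u)) (o(u) = (u + 1/(3 + u))*(6 + u) = (6 + u)*(u + 1/(3 + u)))
((o(1) - 3)²*13)*l = (((6 + 1³ + 9*1² + 19*1)/(3 + 1) - 3)²*13)*58 = (((6 + 1 + 9*1 + 19)/4 - 3)²*13)*58 = (((6 + 1 + 9 + 19)/4 - 3)²*13)*58 = (((¼)*35 - 3)²*13)*58 = ((35/4 - 3)²*13)*58 = ((23/4)²*13)*58 = ((529/16)*13)*58 = (6877/16)*58 = 199433/8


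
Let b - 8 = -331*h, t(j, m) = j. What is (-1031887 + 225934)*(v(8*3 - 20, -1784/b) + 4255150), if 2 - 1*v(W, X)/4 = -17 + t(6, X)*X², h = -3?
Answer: -3436313052503288346/1002001 ≈ -3.4295e+12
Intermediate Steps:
b = 1001 (b = 8 - 331*(-3) = 8 + 993 = 1001)
v(W, X) = 76 - 24*X² (v(W, X) = 8 - 4*(-17 + 6*X²) = 8 + (68 - 24*X²) = 76 - 24*X²)
(-1031887 + 225934)*(v(8*3 - 20, -1784/b) + 4255150) = (-1031887 + 225934)*((76 - 24*(-1784/1001)²) + 4255150) = -805953*((76 - 24*(-1784*1/1001)²) + 4255150) = -805953*((76 - 24*(-1784/1001)²) + 4255150) = -805953*((76 - 24*3182656/1002001) + 4255150) = -805953*((76 - 76383744/1002001) + 4255150) = -805953*(-231668/1002001 + 4255150) = -805953*4263664323482/1002001 = -3436313052503288346/1002001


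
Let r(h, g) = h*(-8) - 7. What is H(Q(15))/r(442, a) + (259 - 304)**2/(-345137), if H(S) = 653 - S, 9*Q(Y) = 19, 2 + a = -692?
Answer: -2086383721/11005383519 ≈ -0.18958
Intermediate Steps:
a = -694 (a = -2 - 692 = -694)
Q(Y) = 19/9 (Q(Y) = (1/9)*19 = 19/9)
r(h, g) = -7 - 8*h (r(h, g) = -8*h - 7 = -7 - 8*h)
H(Q(15))/r(442, a) + (259 - 304)**2/(-345137) = (653 - 1*19/9)/(-7 - 8*442) + (259 - 304)**2/(-345137) = (653 - 19/9)/(-7 - 3536) + (-45)**2*(-1/345137) = (5858/9)/(-3543) + 2025*(-1/345137) = (5858/9)*(-1/3543) - 2025/345137 = -5858/31887 - 2025/345137 = -2086383721/11005383519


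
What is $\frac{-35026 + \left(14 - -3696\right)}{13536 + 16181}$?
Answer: $- \frac{31316}{29717} \approx -1.0538$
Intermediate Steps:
$\frac{-35026 + \left(14 - -3696\right)}{13536 + 16181} = \frac{-35026 + \left(14 + 3696\right)}{29717} = \left(-35026 + 3710\right) \frac{1}{29717} = \left(-31316\right) \frac{1}{29717} = - \frac{31316}{29717}$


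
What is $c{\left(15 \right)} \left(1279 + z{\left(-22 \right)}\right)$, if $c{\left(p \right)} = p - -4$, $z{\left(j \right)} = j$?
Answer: $23883$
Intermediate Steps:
$c{\left(p \right)} = 4 + p$ ($c{\left(p \right)} = p + 4 = 4 + p$)
$c{\left(15 \right)} \left(1279 + z{\left(-22 \right)}\right) = \left(4 + 15\right) \left(1279 - 22\right) = 19 \cdot 1257 = 23883$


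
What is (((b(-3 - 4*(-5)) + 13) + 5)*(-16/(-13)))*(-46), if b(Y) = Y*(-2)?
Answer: 11776/13 ≈ 905.85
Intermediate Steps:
b(Y) = -2*Y
(((b(-3 - 4*(-5)) + 13) + 5)*(-16/(-13)))*(-46) = (((-2*(-3 - 4*(-5)) + 13) + 5)*(-16/(-13)))*(-46) = (((-2*(-3 + 20) + 13) + 5)*(-16*(-1/13)))*(-46) = (((-2*17 + 13) + 5)*(16/13))*(-46) = (((-34 + 13) + 5)*(16/13))*(-46) = ((-21 + 5)*(16/13))*(-46) = -16*16/13*(-46) = -256/13*(-46) = 11776/13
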